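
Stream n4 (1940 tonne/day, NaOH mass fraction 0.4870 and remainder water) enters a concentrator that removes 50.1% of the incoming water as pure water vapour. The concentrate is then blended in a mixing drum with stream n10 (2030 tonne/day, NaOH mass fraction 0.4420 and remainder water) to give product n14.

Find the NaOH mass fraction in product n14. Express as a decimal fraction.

Vapour removed = 0.501×0.513×1940 = 498.61 tonne/day; concentrate = 1441.4 tonne/day.
NaOH reaching the mixer = 944.78 (from concentrate) + 2030×0.442 = 1842 tonne/day.
Product flow = 1441.4 + 2030 = 3471.4 tonne/day; NaOH fraction = 0.5306.

0.5306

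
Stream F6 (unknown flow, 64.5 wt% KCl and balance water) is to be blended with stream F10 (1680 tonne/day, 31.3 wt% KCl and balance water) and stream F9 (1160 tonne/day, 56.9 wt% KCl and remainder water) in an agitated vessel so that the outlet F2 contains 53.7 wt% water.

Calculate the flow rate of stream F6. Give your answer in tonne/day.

709 tonne/day

Let F6 be the unknown flow. Total out = 2840 + F6.
water balance: 1654.1 + 0.355·F6 = 0.537·(2840 + F6)
(0.355 − 0.537)·F6 = 0.537×2840 − 1654.1 = -129.04
F6 = -129.04 / -0.182 = 709.01 tonne/day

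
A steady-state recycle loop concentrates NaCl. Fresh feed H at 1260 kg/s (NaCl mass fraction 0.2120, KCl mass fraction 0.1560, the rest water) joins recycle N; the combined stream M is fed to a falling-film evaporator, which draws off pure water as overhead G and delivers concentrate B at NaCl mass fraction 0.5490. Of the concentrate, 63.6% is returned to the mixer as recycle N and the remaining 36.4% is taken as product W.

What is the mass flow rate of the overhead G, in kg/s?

Overall NaCl balance (none leaves overhead): NaCl in fresh feed = NaCl in product, i.e. 1260×0.212 = (1−0.636)·B·0.549.
B = 267.12/(0.549×0.364) = 1336.7 kg/s.
Recycle N = 0.636×1336.7 = 850.14 kg/s.
Combined feed M = 1260 + 850.14 = 2110.1 kg/s.
Overhead G = M − B = 2110.1 − 1336.7 = 773.44 kg/s.

773.4 kg/s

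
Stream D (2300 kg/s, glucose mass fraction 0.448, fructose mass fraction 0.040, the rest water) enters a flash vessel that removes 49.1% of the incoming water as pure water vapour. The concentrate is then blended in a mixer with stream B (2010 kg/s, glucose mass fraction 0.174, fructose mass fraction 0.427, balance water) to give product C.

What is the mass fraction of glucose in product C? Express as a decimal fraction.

0.370

Vapour removed = 0.491×0.512×2300 = 578.2 kg/s; concentrate = 1721.8 kg/s.
glucose reaching the mixer = 1030.4 (from concentrate) + 2010×0.174 = 1380.1 kg/s.
Product flow = 1721.8 + 2010 = 3731.8 kg/s; glucose fraction = 0.370.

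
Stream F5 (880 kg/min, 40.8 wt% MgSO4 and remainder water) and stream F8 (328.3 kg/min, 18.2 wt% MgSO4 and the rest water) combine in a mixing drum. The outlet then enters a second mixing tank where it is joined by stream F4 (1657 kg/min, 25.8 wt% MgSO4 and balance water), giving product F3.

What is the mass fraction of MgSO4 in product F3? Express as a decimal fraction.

0.295

Overall, product flow = 2865.3 kg/min.
MgSO4 in = 880×0.408 + 328.3×0.182 + 1657×0.258 = 846.3 kg/min.
MgSO4 fraction in F3 = 0.295.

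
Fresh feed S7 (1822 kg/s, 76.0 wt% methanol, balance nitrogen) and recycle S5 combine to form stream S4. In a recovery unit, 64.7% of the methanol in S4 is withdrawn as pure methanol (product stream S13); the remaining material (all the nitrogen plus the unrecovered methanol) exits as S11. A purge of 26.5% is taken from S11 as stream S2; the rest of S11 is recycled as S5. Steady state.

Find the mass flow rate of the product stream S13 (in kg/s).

1210 kg/s

methanol in S4: m_A = 1822×0.760 + (1−0.265)·(1−0.647)·m_A, so m_A = 1384.7/0.7405 = 1869.9 kg/s.
Product S13 = 0.647×1869.9 = 1209.8 kg/s.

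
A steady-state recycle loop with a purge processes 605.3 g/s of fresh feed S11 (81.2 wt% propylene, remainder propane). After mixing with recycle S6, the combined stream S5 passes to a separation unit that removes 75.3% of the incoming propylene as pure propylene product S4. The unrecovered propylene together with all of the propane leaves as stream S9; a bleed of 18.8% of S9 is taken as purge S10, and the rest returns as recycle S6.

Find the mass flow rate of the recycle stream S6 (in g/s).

propane enters only via S11 and leaves only via the purge: 605.3×0.188 = 0.188×(propane in S9), and the separation unit passes all propane, so propane in S5 = propane in S9 = 605.3 g/s.
propylene in S5: m_A = 605.3×0.812 + (1−0.188)·(1−0.753)·m_A, so m_A = 491.5/0.7994 = 614.81 g/s.
S9 = (1−0.753)×614.81 + 605.3 = 757.16 g/s.
Recycle S6 = (1−0.188)×757.16 = 614.81 g/s.

614.8 g/s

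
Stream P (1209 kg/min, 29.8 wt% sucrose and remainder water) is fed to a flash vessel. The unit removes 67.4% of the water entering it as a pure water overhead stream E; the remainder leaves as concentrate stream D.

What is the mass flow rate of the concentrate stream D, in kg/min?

637 kg/min

water entering = 1209×0.702 = 848.72 kg/min; overhead removed = 0.674×848.72 = 572.04 kg/min.
Concentrate = 1209 − 572.04 = 636.96 kg/min.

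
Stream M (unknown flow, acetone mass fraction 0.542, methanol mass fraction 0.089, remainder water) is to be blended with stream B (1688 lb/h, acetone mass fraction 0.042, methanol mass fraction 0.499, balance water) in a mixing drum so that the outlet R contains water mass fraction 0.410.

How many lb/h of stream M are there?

2017 lb/h

Let M be the unknown flow. Total out = 1688 + M.
water balance: 774.79 + 0.369·M = 0.410·(1688 + M)
(0.369 − 0.410)·M = 0.410×1688 − 774.79 = -82.712
M = -82.712 / -0.041 = 2017.4 lb/h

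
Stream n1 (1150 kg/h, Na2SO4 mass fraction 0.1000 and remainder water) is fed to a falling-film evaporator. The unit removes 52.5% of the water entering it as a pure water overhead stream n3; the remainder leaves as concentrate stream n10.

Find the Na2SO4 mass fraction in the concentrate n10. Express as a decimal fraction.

0.1896

Na2SO4 is not removed: 1150×0.100 = 115 kg/h of Na2SO4 enters n10.
water entering = 1150×0.900 = 1035 kg/h; overhead removed = 0.525×1035 = 543.38 kg/h.
Concentrate = 1150 − 543.38 = 606.62 kg/h.
Mass fraction = 115/606.62 = 0.1896.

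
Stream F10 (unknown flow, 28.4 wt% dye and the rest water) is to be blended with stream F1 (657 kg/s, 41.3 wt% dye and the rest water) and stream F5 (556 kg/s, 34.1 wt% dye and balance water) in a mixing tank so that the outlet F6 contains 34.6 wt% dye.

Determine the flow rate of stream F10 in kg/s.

Let F10 be the unknown flow. Total out = 1213 + F10.
dye balance: 460.94 + 0.284·F10 = 0.346·(1213 + F10)
(0.284 − 0.346)·F10 = 0.346×1213 − 460.94 = -41.239
F10 = -41.239 / -0.062 = 665.15 kg/s

665.1 kg/s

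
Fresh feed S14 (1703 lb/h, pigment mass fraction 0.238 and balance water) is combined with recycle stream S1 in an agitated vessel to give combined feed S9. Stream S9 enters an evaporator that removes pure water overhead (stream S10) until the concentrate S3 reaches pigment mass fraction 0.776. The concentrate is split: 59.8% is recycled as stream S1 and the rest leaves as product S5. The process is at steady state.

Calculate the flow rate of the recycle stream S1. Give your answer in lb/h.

Overall pigment balance (none leaves overhead): pigment in fresh feed = pigment in product, i.e. 1703×0.238 = (1−0.598)·S3·0.776.
S3 = 405.31/(0.776×0.402) = 1299.3 lb/h.
Recycle S1 = 0.598×1299.3 = 776.97 lb/h.

777 lb/h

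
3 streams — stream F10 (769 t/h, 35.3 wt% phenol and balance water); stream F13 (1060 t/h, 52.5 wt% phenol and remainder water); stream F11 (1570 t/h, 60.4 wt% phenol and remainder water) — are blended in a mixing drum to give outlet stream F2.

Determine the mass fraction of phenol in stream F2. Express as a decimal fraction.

Total flow out = 769 + 1060 + 1570 = 3399 t/h.
phenol in = 769×0.353 + 1060×0.525 + 1570×0.604 = 1776.2 t/h.
phenol mass fraction in F2 = 1776.2/3399 = 0.523.

0.523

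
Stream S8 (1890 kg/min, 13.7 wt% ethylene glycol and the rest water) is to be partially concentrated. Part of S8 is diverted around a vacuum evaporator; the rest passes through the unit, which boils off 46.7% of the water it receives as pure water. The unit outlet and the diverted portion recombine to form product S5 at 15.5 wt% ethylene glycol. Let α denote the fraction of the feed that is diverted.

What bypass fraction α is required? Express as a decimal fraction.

0.712

All 1890×0.137 = 258.93 kg/min of ethylene glycol reaches S5, so S5 = 258.93/0.155 = 1670.5 kg/min and vapour = 219.48 kg/min.
The evaporator receives (1−α)·1890 of feed at 0.863 water and removes 0.467 of that water:
0.467×0.863×(1−α)×1890 = 219.48
(1−α) = 219.48/761.71 = 0.2881;  α = 0.7119.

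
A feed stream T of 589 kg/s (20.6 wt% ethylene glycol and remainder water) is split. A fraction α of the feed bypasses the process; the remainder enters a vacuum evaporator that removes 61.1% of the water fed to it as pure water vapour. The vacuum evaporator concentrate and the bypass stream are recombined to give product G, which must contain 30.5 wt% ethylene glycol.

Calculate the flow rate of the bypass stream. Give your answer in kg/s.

194.9 kg/s

All 589×0.206 = 121.33 kg/s of ethylene glycol reaches G, so G = 121.33/0.305 = 397.82 kg/s and vapour = 191.18 kg/s.
The evaporator receives (1−α)·589 of feed at 0.794 water and removes 0.611 of that water:
0.611×0.794×(1−α)×589 = 191.18
(1−α) = 191.18/285.74 = 0.6691;  α = 0.3309.
Bypass flow = 0.3309×589 = 194.92 kg/s.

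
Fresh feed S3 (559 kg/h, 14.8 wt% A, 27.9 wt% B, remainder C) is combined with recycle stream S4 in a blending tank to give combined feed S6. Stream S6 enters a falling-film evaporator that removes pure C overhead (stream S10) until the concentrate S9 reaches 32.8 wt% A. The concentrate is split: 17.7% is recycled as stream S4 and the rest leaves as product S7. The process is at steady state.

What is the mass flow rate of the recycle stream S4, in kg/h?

54.25 kg/h

Overall A balance (none leaves overhead): A in fresh feed = A in product, i.e. 559×0.148 = (1−0.177)·S9·0.328.
S9 = 82.732/(0.328×0.823) = 306.48 kg/h.
Recycle S4 = 0.177×306.48 = 54.247 kg/h.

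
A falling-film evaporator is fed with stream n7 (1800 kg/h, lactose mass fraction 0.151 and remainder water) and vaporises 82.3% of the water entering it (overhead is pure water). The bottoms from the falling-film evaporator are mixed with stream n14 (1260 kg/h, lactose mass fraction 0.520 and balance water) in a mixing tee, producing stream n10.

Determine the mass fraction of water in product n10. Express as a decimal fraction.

0.486

Vapour removed = 0.823×0.849×1800 = 1257.7 kg/h; concentrate = 542.29 kg/h.
water reaching the mixer = 270.49 (from concentrate) + 1260×0.480 = 875.29 kg/h.
Product flow = 542.29 + 1260 = 1802.3 kg/h; water fraction = 0.486.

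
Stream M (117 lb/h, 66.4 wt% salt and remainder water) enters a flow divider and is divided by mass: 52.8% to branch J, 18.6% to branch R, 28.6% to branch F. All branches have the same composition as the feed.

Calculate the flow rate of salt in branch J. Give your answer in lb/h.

41.02 lb/h

Branch J total = 0.528×117 = 61.776 lb/h.
salt in J = 0.664×61.776 = 41.019 lb/h.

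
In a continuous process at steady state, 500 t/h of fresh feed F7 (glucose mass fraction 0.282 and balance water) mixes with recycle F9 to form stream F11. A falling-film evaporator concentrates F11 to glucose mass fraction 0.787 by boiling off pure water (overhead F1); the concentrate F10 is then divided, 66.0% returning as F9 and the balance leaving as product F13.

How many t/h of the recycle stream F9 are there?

Overall glucose balance (none leaves overhead): glucose in fresh feed = glucose in product, i.e. 500×0.282 = (1−0.660)·F10·0.787.
F10 = 141/(0.787×0.340) = 526.95 t/h.
Recycle F9 = 0.660×526.95 = 347.78 t/h.

347.8 t/h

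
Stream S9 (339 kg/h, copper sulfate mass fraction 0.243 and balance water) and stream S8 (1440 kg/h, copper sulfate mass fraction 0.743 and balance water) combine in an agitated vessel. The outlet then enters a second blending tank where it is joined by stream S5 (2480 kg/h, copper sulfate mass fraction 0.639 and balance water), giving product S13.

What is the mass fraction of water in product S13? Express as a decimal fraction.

Overall, product flow = 4259 kg/h.
water in = 339×0.757 + 1440×0.257 + 2480×0.361 = 1522 kg/h.
water fraction in S13 = 0.357.

0.357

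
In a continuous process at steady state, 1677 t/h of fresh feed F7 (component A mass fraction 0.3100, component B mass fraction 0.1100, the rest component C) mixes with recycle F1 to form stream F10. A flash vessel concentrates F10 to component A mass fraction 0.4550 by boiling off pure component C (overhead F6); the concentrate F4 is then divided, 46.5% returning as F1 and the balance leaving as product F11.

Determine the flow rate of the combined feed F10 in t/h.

2670 t/h

Overall component A balance (none leaves overhead): component A in fresh feed = component A in product, i.e. 1677×0.310 = (1−0.465)·F4·0.455.
F4 = 519.87/(0.455×0.535) = 2135.6 t/h.
Recycle F1 = 0.465×2135.6 = 993.08 t/h.
Combined feed F10 = 1677 + 993.08 = 2670.1 t/h.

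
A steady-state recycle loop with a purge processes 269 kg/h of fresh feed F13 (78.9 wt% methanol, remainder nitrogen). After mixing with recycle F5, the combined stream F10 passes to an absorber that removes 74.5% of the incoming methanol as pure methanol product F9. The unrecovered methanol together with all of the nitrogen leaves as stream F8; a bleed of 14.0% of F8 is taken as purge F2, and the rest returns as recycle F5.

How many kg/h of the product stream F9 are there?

202.5 kg/h

methanol in F10: m_A = 269×0.789 + (1−0.140)·(1−0.745)·m_A, so m_A = 212.24/0.7807 = 271.86 kg/h.
Product F9 = 0.745×271.86 = 202.54 kg/h.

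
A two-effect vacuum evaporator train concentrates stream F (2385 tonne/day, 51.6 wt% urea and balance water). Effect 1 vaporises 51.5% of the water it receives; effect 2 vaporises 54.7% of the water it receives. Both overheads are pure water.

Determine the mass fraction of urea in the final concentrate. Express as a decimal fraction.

0.829

water in feed = 2385×0.484 = 1154.3 tonne/day.
After stage 1: water left = (1−0.515)×1154.3 = 559.85; stream total = 1790.5 tonne/day.
After stage 2: water left = (1−0.547)×559.85 = 253.61; final concentrate = 1484.3 tonne/day.
urea fraction = 1230.7/1484.3 = 0.829.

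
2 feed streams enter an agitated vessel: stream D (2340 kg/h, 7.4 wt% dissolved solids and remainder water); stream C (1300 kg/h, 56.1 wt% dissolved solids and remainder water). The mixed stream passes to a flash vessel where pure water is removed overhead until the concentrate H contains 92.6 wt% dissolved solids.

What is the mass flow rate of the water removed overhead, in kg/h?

dissolved solids entering = 2340×0.074 + 1300×0.561 = 902.46 kg/h.
All dissolved solids reports to H, so H = 902.46/0.926 = 974.58 kg/h.
Total feed = 3640 kg/h; overhead = 3640 − 974.58 = 2665.4 kg/h.

2665 kg/h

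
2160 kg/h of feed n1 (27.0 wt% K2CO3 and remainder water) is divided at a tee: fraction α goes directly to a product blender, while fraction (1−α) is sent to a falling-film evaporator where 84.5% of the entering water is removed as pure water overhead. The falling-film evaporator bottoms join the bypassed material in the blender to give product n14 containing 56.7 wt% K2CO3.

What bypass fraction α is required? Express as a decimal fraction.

All 2160×0.270 = 583.2 kg/h of K2CO3 reaches n14, so n14 = 583.2/0.567 = 1028.6 kg/h and vapour = 1131.4 kg/h.
The evaporator receives (1−α)·2160 of feed at 0.730 water and removes 0.845 of that water:
0.845×0.730×(1−α)×2160 = 1131.4
(1−α) = 1131.4/1332.4 = 0.8492;  α = 0.1508.

0.151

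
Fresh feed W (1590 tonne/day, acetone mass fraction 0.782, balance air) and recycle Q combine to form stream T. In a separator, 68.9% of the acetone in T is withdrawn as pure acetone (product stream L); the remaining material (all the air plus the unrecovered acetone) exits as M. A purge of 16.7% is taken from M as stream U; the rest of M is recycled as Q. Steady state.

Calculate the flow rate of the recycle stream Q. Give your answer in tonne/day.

air enters only via W and leaves only via the purge: 1590×0.218 = 0.167×(air in M), and the separator passes all air, so air in T = air in M = 2075.6 tonne/day.
acetone in T: m_A = 1590×0.782 + (1−0.167)·(1−0.689)·m_A, so m_A = 1243.4/0.7409 = 1678.1 tonne/day.
M = (1−0.689)×1678.1 + 2075.6 = 2597.5 tonne/day.
Recycle Q = (1−0.167)×2597.5 = 2163.7 tonne/day.

2164 tonne/day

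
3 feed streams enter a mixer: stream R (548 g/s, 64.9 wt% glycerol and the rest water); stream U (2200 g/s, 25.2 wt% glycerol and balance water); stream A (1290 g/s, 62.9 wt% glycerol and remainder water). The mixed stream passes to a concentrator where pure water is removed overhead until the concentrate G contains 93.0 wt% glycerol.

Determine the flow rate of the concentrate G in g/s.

glycerol entering = 548×0.649 + 2200×0.252 + 1290×0.629 = 1721.5 g/s.
All glycerol reports to G, so G = 1721.5/0.930 = 1851 g/s.

1851 g/s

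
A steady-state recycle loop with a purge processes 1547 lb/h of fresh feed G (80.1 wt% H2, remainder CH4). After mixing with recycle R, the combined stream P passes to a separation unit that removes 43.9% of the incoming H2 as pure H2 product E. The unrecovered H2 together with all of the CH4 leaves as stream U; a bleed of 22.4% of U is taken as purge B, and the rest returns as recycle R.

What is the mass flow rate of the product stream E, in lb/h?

H2 in P: m_A = 1547×0.801 + (1−0.224)·(1−0.439)·m_A, so m_A = 1239.1/0.5647 = 2194.5 lb/h.
Product E = 0.439×2194.5 = 963.38 lb/h.

963.4 lb/h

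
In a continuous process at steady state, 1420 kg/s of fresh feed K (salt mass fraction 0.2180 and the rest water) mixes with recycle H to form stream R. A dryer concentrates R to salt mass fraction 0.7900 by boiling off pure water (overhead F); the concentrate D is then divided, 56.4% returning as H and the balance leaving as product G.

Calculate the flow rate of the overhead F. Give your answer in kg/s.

Overall salt balance (none leaves overhead): salt in fresh feed = salt in product, i.e. 1420×0.218 = (1−0.564)·D·0.790.
D = 309.56/(0.790×0.436) = 898.73 kg/s.
Recycle H = 0.564×898.73 = 506.89 kg/s.
Combined feed R = 1420 + 506.89 = 1926.9 kg/s.
Overhead F = R − D = 1926.9 − 898.73 = 1028.2 kg/s.

1028 kg/s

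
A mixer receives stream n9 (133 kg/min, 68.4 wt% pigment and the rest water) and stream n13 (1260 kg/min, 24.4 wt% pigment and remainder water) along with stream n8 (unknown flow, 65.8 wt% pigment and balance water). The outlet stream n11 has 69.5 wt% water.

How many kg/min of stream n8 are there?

74.94 kg/min

Let n8 be the unknown flow. Total out = 1393 + n8.
water balance: 994.59 + 0.342·n8 = 0.695·(1393 + n8)
(0.342 − 0.695)·n8 = 0.695×1393 − 994.59 = -26.453
n8 = -26.453 / -0.353 = 74.938 kg/min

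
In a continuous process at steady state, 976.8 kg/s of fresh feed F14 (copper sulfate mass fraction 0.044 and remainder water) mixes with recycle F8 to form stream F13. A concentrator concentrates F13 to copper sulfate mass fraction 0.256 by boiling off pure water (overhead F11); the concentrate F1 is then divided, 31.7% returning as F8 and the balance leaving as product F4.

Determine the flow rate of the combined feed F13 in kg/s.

1055 kg/s

Overall copper sulfate balance (none leaves overhead): copper sulfate in fresh feed = copper sulfate in product, i.e. 976.8×0.044 = (1−0.317)·F1·0.256.
F1 = 42.979/(0.256×0.683) = 245.81 kg/s.
Recycle F8 = 0.317×245.81 = 77.921 kg/s.
Combined feed F13 = 976.8 + 77.921 = 1054.7 kg/s.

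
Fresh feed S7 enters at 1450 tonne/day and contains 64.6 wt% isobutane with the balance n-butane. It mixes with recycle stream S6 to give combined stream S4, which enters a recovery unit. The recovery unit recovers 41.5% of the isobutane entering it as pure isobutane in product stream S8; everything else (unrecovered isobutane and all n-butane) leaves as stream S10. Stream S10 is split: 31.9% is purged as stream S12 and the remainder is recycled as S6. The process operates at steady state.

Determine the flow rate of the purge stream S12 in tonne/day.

803.9 tonne/day

n-butane enters only via S7 and leaves only via the purge: 1450×0.354 = 0.319×(n-butane in S10), and the recovery unit passes all n-butane, so n-butane in S4 = n-butane in S10 = 1609.1 tonne/day.
isobutane in S4: m_A = 1450×0.646 + (1−0.319)·(1−0.415)·m_A, so m_A = 936.7/0.6016 = 1557 tonne/day.
S10 = (1−0.415)×1557 + 1609.1 = 2519.9 tonne/day.
Purge S12 = 0.319×2519.9 = 803.86 tonne/day.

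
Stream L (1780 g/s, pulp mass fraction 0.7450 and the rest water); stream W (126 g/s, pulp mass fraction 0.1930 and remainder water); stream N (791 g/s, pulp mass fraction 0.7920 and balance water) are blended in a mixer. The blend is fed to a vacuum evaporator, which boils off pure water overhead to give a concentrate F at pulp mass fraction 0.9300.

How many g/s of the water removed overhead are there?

571.3 g/s

pulp entering = 1780×0.745 + 126×0.193 + 791×0.792 = 1976.9 g/s.
All pulp reports to F, so F = 1976.9/0.930 = 2125.7 g/s.
Total feed = 2697 g/s; overhead = 2697 − 2125.7 = 571.31 g/s.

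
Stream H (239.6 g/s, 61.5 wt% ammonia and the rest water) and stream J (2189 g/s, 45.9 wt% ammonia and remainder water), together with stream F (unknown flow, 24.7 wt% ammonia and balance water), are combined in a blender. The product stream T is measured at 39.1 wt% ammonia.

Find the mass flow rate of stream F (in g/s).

1406 g/s

Let F be the unknown flow. Total out = 2428.6 + F.
ammonia balance: 1152.1 + 0.247·F = 0.391·(2428.6 + F)
(0.247 − 0.391)·F = 0.391×2428.6 − 1152.1 = -202.52
F = -202.52 / -0.144 = 1406.4 g/s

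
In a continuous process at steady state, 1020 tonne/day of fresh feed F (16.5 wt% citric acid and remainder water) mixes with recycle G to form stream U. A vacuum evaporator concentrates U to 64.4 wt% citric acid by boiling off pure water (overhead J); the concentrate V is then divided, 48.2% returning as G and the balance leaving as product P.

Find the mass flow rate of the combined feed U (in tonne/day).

1263 tonne/day

Overall citric acid balance (none leaves overhead): citric acid in fresh feed = citric acid in product, i.e. 1020×0.165 = (1−0.482)·V·0.644.
V = 168.3/(0.644×0.518) = 504.51 tonne/day.
Recycle G = 0.482×504.51 = 243.17 tonne/day.
Combined feed U = 1020 + 243.17 = 1263.2 tonne/day.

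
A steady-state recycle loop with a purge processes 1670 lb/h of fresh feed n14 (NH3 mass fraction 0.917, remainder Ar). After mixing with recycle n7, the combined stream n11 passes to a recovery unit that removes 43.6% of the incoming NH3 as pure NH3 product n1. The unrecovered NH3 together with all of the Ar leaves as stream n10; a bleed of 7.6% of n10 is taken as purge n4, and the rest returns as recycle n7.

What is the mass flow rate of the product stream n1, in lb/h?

1394 lb/h

NH3 in n11: m_A = 1670×0.917 + (1−0.076)·(1−0.436)·m_A, so m_A = 1531.4/0.4789 = 3198 lb/h.
Product n1 = 0.436×3198 = 1394.3 lb/h.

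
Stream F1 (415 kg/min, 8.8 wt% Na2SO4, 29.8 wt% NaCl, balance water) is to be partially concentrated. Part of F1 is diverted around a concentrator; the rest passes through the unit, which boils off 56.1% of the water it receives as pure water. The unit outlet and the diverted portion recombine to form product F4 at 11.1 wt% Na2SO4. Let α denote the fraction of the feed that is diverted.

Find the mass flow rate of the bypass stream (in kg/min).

All 415×0.088 = 36.52 kg/min of Na2SO4 reaches F4, so F4 = 36.52/0.111 = 329.01 kg/min and vapour = 85.991 kg/min.
The evaporator receives (1−α)·415 of feed at 0.614 water and removes 0.561 of that water:
0.561×0.614×(1−α)×415 = 85.991
(1−α) = 85.991/142.95 = 0.6016;  α = 0.3984.
Bypass flow = 0.3984×415 = 165.36 kg/min.

165.4 kg/min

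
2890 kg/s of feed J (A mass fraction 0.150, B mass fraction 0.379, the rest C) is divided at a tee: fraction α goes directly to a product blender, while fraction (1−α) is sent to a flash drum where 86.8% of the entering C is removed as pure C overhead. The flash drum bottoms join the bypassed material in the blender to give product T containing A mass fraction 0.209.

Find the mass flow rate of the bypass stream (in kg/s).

All 2890×0.150 = 433.5 kg/s of A reaches T, so T = 433.5/0.209 = 2074.2 kg/s and vapour = 815.84 kg/s.
The evaporator receives (1−α)·2890 of feed at 0.471 C and removes 0.868 of that C:
0.868×0.471×(1−α)×2890 = 815.84
(1−α) = 815.84/1181.5 = 0.6905;  α = 0.3095.
Bypass flow = 0.3095×2890 = 894.45 kg/s.

894.4 kg/s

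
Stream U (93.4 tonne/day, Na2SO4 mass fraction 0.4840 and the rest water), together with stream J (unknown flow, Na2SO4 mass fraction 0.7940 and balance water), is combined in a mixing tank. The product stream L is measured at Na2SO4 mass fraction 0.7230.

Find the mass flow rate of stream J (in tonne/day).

Let J be the unknown flow. Total out = 93.4 + J.
Na2SO4 balance: 45.206 + 0.794·J = 0.723·(93.4 + J)
(0.794 − 0.723)·J = 0.723×93.4 − 45.206 = 22.323
J = 22.323 / 0.071 = 314.4 tonne/day

314.4 tonne/day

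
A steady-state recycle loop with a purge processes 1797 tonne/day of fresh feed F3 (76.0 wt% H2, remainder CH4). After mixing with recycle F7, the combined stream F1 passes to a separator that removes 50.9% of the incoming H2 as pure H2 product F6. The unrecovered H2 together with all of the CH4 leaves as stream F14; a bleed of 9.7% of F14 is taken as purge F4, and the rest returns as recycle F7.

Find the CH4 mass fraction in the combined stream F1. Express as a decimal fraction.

0.6444

CH4 enters only via F3 and leaves only via the purge: 1797×0.240 = 0.097×(CH4 in F14), and the separator passes all CH4, so CH4 in F1 = CH4 in F14 = 4446.2 tonne/day.
H2 in F1: m_A = 1797×0.760 + (1−0.097)·(1−0.509)·m_A, so m_A = 1365.7/0.5566 = 2453.6 tonne/day.
F1 = 2453.6 + 4446.2 = 6899.7 tonne/day.
CH4 fraction in F1 = 4446.2/6899.7 = 0.6444.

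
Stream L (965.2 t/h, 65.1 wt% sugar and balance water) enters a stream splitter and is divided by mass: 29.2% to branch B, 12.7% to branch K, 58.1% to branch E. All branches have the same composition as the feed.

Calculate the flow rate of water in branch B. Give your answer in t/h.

Branch B total = 0.292×965.2 = 281.84 t/h.
water in B = 0.349×281.84 = 98.362 t/h.

98.36 t/h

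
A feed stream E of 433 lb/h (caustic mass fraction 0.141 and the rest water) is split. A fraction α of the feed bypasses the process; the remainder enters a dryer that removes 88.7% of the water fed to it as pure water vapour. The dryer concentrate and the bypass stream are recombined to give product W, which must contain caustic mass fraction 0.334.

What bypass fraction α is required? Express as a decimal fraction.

0.242

All 433×0.141 = 61.053 lb/h of caustic reaches W, so W = 61.053/0.334 = 182.79 lb/h and vapour = 250.21 lb/h.
The evaporator receives (1−α)·433 of feed at 0.859 water and removes 0.887 of that water:
0.887×0.859×(1−α)×433 = 250.21
(1−α) = 250.21/329.92 = 0.7584;  α = 0.2416.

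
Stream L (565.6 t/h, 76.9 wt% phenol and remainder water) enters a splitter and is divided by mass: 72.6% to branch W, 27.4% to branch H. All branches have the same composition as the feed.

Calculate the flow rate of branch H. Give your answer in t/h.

Branch H flow = 0.274×565.6 = 154.97 t/h.

155 t/h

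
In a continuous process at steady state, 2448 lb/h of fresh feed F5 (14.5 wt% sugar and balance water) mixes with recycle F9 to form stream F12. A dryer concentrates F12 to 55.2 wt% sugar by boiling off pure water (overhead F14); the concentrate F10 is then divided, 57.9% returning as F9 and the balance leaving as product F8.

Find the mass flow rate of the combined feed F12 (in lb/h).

3332 lb/h

Overall sugar balance (none leaves overhead): sugar in fresh feed = sugar in product, i.e. 2448×0.145 = (1−0.579)·F10·0.552.
F10 = 354.96/(0.552×0.421) = 1527.4 lb/h.
Recycle F9 = 0.579×1527.4 = 884.38 lb/h.
Combined feed F12 = 2448 + 884.38 = 3332.4 lb/h.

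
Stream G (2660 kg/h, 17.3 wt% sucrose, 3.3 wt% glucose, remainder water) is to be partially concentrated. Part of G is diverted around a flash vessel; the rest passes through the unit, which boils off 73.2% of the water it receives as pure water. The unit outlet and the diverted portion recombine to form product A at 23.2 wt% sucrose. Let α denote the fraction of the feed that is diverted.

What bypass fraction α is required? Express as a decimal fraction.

All 2660×0.173 = 460.18 kg/h of sucrose reaches A, so A = 460.18/0.232 = 1983.5 kg/h and vapour = 676.47 kg/h.
The evaporator receives (1−α)·2660 of feed at 0.794 water and removes 0.732 of that water:
0.732×0.794×(1−α)×2660 = 676.47
(1−α) = 676.47/1546 = 0.4376;  α = 0.5624.

0.562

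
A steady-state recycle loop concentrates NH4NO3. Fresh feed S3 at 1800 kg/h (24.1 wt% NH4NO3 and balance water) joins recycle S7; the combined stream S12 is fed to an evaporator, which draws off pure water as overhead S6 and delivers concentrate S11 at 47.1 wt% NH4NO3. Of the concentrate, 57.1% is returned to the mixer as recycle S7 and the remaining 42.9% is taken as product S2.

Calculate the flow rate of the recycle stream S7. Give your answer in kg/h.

Overall NH4NO3 balance (none leaves overhead): NH4NO3 in fresh feed = NH4NO3 in product, i.e. 1800×0.241 = (1−0.571)·S11·0.471.
S11 = 433.8/(0.471×0.429) = 2146.9 kg/h.
Recycle S7 = 0.571×2146.9 = 1225.9 kg/h.

1226 kg/h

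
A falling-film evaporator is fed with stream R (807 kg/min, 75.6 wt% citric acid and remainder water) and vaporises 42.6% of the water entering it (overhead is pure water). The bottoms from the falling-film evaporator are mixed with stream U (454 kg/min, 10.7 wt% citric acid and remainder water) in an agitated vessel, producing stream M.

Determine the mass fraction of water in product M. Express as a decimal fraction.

0.440

Vapour removed = 0.426×0.244×807 = 83.883 kg/min; concentrate = 723.12 kg/min.
water reaching the mixer = 113.03 (from concentrate) + 454×0.893 = 518.45 kg/min.
Product flow = 723.12 + 454 = 1177.1 kg/min; water fraction = 0.440.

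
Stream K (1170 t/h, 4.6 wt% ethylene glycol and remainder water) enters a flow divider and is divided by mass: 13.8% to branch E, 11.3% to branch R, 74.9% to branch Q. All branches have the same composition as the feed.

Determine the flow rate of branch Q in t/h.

Branch Q flow = 0.749×1170 = 876.33 t/h.

876.3 t/h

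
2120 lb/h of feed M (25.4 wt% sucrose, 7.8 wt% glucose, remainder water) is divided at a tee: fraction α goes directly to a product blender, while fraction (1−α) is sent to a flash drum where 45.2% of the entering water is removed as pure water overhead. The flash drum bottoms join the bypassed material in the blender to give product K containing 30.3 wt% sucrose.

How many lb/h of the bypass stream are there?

984.5 lb/h

All 2120×0.254 = 538.48 lb/h of sucrose reaches K, so K = 538.48/0.303 = 1777.2 lb/h and vapour = 342.84 lb/h.
The evaporator receives (1−α)·2120 of feed at 0.668 water and removes 0.452 of that water:
0.452×0.668×(1−α)×2120 = 342.84
(1−α) = 342.84/640.1 = 0.5356;  α = 0.4644.
Bypass flow = 0.4644×2120 = 984.53 lb/h.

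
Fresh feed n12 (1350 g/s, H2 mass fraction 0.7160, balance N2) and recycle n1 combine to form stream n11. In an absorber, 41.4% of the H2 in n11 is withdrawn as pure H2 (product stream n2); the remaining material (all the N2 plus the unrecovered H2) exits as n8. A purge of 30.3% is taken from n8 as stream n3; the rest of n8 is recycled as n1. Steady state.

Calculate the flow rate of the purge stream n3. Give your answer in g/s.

N2 enters only via n12 and leaves only via the purge: 1350×0.284 = 0.303×(N2 in n8), and the absorber passes all N2, so N2 in n11 = N2 in n8 = 1265.3 g/s.
H2 in n11: m_A = 1350×0.716 + (1−0.303)·(1−0.414)·m_A, so m_A = 966.6/0.5916 = 1634 g/s.
n8 = (1−0.414)×1634 + 1265.3 = 2222.9 g/s.
Purge n3 = 0.303×2222.9 = 673.53 g/s.

673.5 g/s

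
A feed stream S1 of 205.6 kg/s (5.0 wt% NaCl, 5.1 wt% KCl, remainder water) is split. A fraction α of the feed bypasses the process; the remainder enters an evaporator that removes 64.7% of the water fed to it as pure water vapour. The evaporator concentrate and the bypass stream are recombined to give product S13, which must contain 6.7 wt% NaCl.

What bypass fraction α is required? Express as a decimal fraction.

0.564

All 205.6×0.050 = 10.28 kg/s of NaCl reaches S13, so S13 = 10.28/0.067 = 153.43 kg/s and vapour = 52.167 kg/s.
The evaporator receives (1−α)·205.6 of feed at 0.899 water and removes 0.647 of that water:
0.647×0.899×(1−α)×205.6 = 52.167
(1−α) = 52.167/119.59 = 0.4362;  α = 0.5638.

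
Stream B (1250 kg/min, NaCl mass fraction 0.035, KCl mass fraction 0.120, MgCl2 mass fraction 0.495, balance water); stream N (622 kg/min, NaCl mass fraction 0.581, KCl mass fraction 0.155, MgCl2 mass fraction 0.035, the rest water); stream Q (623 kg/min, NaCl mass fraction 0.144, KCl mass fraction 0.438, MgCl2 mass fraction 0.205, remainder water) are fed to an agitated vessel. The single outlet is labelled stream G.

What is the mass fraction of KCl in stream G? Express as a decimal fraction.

0.208

Total flow out = 1250 + 622 + 623 = 2495 kg/min.
KCl in = 1250×0.120 + 622×0.155 + 623×0.438 = 519.28 kg/min.
KCl mass fraction in G = 519.28/2495 = 0.208.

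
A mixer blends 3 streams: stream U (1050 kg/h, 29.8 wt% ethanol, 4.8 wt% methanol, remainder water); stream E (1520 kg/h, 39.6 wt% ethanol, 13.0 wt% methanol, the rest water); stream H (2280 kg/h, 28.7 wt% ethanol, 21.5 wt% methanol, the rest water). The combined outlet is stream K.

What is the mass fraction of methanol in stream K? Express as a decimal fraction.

Total flow out = 1050 + 1520 + 2280 = 4850 kg/h.
methanol in = 1050×0.048 + 1520×0.130 + 2280×0.215 = 738.2 kg/h.
methanol mass fraction in K = 738.2/4850 = 0.1522.

0.1522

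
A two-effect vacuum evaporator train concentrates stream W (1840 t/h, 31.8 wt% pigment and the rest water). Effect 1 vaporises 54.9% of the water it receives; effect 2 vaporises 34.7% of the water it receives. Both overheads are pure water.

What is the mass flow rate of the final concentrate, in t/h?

954.7 t/h

water in feed = 1840×0.682 = 1254.9 t/h.
After stage 1: water left = (1−0.549)×1254.9 = 565.95; stream total = 1151.1 t/h.
After stage 2: water left = (1−0.347)×565.95 = 369.57; final concentrate = 954.69 t/h.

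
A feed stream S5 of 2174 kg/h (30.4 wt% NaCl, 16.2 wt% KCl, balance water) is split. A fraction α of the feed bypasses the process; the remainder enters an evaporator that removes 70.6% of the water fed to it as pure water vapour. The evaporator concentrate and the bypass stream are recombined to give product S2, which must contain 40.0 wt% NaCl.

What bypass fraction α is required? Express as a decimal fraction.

All 2174×0.304 = 660.9 kg/h of NaCl reaches S2, so S2 = 660.9/0.400 = 1652.2 kg/h and vapour = 521.76 kg/h.
The evaporator receives (1−α)·2174 of feed at 0.534 water and removes 0.706 of that water:
0.706×0.534×(1−α)×2174 = 521.76
(1−α) = 521.76/819.61 = 0.6366;  α = 0.3634.

0.363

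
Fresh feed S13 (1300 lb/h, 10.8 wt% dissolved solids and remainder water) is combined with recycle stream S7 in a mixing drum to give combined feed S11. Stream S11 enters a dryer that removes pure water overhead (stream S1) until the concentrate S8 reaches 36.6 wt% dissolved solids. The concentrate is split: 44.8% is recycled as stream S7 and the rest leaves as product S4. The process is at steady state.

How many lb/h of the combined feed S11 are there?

1611 lb/h

Overall dissolved solids balance (none leaves overhead): dissolved solids in fresh feed = dissolved solids in product, i.e. 1300×0.108 = (1−0.448)·S8·0.366.
S8 = 140.4/(0.366×0.552) = 694.94 lb/h.
Recycle S7 = 0.448×694.94 = 311.33 lb/h.
Combined feed S11 = 1300 + 311.33 = 1611.3 lb/h.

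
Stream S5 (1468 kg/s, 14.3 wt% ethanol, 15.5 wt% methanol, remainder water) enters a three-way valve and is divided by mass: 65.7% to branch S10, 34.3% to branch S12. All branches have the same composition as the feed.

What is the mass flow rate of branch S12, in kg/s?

503.5 kg/s

Branch S12 flow = 0.343×1468 = 503.52 kg/s.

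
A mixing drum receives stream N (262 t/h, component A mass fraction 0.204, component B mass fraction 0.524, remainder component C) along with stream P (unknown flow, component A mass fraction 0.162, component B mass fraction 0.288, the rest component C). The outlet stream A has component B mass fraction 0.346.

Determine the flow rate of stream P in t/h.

804.1 t/h

Let P be the unknown flow. Total out = 262 + P.
component B balance: 137.29 + 0.288·P = 0.346·(262 + P)
(0.288 − 0.346)·P = 0.346×262 − 137.29 = -46.636
P = -46.636 / -0.058 = 804.07 t/h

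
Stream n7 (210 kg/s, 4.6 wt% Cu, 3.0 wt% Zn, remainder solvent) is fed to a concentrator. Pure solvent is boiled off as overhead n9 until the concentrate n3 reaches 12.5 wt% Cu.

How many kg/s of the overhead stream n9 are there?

132.7 kg/s

Cu is conserved: 210×0.046 = 9.66 kg/s all reports to the concentrate.
Concentrate = 9.66/(target fraction) = 77.28 kg/s.
Overhead = 210 − 77.28 = 132.72 kg/s.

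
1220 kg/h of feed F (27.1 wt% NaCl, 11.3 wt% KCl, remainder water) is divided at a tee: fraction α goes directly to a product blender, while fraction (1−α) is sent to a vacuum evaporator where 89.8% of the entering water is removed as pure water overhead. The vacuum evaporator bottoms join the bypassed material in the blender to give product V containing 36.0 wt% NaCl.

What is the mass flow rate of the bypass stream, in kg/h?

All 1220×0.271 = 330.62 kg/h of NaCl reaches V, so V = 330.62/0.360 = 918.39 kg/h and vapour = 301.61 kg/h.
The evaporator receives (1−α)·1220 of feed at 0.616 water and removes 0.898 of that water:
0.898×0.616×(1−α)×1220 = 301.61
(1−α) = 301.61/674.86 = 0.4469;  α = 0.5531.
Bypass flow = 0.5531×1220 = 674.76 kg/h.

674.8 kg/h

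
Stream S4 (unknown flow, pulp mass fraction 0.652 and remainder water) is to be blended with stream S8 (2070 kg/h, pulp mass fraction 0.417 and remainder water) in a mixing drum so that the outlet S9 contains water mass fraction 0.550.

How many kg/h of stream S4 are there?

338.2 kg/h

Let S4 be the unknown flow. Total out = 2070 + S4.
water balance: 1206.8 + 0.348·S4 = 0.550·(2070 + S4)
(0.348 − 0.550)·S4 = 0.550×2070 − 1206.8 = -68.31
S4 = -68.31 / -0.202 = 338.17 kg/h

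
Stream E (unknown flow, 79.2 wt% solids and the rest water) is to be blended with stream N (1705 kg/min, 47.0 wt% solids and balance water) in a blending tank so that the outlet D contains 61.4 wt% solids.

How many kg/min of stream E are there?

Let E be the unknown flow. Total out = 1705 + E.
solids balance: 801.35 + 0.792·E = 0.614·(1705 + E)
(0.792 − 0.614)·E = 0.614×1705 − 801.35 = 245.52
E = 245.52 / 0.178 = 1379.3 kg/min

1379 kg/min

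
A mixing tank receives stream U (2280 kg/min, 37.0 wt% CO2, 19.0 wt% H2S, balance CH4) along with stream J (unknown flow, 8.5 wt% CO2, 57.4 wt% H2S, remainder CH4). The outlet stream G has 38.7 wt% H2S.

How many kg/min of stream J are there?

2402 kg/min

Let J be the unknown flow. Total out = 2280 + J.
H2S balance: 433.2 + 0.574·J = 0.387·(2280 + J)
(0.574 − 0.387)·J = 0.387×2280 − 433.2 = 449.16
J = 449.16 / 0.187 = 2401.9 kg/min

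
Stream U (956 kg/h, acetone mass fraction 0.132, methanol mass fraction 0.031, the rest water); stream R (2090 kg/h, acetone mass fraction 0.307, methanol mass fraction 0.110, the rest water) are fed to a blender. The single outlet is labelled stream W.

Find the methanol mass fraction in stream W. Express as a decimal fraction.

0.085

Total flow out = 956 + 2090 = 3046 kg/h.
methanol in = 956×0.031 + 2090×0.110 = 259.54 kg/h.
methanol mass fraction in W = 259.54/3046 = 0.085.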